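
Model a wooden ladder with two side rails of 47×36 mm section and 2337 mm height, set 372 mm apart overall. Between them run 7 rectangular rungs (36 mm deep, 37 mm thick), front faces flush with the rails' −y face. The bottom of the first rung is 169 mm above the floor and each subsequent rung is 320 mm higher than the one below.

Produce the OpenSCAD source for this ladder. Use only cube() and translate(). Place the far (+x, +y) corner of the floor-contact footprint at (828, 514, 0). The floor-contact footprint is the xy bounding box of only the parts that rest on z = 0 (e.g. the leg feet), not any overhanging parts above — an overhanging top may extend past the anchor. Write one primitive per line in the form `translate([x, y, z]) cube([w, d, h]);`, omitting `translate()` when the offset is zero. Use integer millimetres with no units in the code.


translate([456, 478, 0]) cube([47, 36, 2337]);
translate([781, 478, 0]) cube([47, 36, 2337]);
translate([503, 478, 169]) cube([278, 36, 37]);
translate([503, 478, 489]) cube([278, 36, 37]);
translate([503, 478, 809]) cube([278, 36, 37]);
translate([503, 478, 1129]) cube([278, 36, 37]);
translate([503, 478, 1449]) cube([278, 36, 37]);
translate([503, 478, 1769]) cube([278, 36, 37]);
translate([503, 478, 2089]) cube([278, 36, 37]);


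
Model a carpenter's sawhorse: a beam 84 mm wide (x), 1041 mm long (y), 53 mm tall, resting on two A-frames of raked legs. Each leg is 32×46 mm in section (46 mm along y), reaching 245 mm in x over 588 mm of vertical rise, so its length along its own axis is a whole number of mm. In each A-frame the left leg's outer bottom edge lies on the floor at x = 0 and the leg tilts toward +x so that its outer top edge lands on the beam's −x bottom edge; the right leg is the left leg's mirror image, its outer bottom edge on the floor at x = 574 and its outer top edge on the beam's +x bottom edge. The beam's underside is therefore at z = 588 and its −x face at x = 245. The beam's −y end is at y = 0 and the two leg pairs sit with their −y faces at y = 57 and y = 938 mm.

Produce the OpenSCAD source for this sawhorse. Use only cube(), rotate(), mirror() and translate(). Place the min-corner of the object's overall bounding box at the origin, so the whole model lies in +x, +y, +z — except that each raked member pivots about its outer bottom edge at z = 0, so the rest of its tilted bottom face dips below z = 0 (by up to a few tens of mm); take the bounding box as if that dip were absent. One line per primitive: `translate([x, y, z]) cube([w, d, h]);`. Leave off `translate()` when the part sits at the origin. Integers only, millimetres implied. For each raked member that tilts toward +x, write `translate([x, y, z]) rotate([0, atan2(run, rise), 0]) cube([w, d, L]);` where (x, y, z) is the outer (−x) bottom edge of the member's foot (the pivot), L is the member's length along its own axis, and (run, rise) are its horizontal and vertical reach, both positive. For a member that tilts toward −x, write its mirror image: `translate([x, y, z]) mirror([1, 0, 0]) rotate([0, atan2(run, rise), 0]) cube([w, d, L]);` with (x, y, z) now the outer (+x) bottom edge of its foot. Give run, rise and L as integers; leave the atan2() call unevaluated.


// leg length = √(245² + 588²) = 637
// right-leg outer foot x = 2·245 + 84 = 574
// beam min-corner = (245, 0, 588)
translate([245, 0, 588]) cube([84, 1041, 53]);
translate([0, 57, 0]) rotate([0, atan2(245, 588), 0]) cube([32, 46, 637]);
translate([574, 57, 0]) mirror([1, 0, 0]) rotate([0, atan2(245, 588), 0]) cube([32, 46, 637]);
translate([0, 938, 0]) rotate([0, atan2(245, 588), 0]) cube([32, 46, 637]);
translate([574, 938, 0]) mirror([1, 0, 0]) rotate([0, atan2(245, 588), 0]) cube([32, 46, 637]);


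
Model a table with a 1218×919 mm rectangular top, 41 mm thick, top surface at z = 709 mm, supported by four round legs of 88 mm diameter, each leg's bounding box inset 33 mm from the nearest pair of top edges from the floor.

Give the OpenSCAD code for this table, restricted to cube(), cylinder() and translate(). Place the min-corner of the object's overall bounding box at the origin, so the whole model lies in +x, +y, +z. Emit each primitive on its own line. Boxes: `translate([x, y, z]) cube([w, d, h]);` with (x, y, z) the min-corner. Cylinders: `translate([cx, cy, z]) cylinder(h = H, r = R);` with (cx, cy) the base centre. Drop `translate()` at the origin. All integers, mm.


translate([0, 0, 668]) cube([1218, 919, 41]);
translate([77, 77, 0]) cylinder(h = 668, r = 44);
translate([1141, 77, 0]) cylinder(h = 668, r = 44);
translate([77, 842, 0]) cylinder(h = 668, r = 44);
translate([1141, 842, 0]) cylinder(h = 668, r = 44);


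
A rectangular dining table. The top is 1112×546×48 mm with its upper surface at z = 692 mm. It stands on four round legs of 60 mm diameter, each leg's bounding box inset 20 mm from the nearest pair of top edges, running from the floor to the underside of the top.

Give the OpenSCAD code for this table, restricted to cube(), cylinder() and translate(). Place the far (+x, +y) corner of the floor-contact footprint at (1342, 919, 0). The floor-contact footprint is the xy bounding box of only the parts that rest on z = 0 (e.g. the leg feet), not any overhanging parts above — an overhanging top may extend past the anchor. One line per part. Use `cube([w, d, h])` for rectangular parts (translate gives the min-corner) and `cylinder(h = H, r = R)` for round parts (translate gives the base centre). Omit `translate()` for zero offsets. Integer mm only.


translate([250, 393, 644]) cube([1112, 546, 48]);
translate([300, 443, 0]) cylinder(h = 644, r = 30);
translate([1312, 443, 0]) cylinder(h = 644, r = 30);
translate([300, 889, 0]) cylinder(h = 644, r = 30);
translate([1312, 889, 0]) cylinder(h = 644, r = 30);


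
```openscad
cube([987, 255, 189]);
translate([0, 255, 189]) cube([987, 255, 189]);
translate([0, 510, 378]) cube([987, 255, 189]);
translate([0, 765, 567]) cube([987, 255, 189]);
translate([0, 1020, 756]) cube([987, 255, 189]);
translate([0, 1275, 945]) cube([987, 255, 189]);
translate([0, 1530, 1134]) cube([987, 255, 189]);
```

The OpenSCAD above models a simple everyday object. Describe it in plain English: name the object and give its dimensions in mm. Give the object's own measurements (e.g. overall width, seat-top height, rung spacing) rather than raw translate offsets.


A straight staircase of 7 solid steps. Each step is 987 mm wide (x), 255 mm deep (y, the going) and 189 mm tall (the rise). The first step rests on the floor; each subsequent step sits one going further in +y and one rise higher in +z, directly behind and above the previous step with no overlap.


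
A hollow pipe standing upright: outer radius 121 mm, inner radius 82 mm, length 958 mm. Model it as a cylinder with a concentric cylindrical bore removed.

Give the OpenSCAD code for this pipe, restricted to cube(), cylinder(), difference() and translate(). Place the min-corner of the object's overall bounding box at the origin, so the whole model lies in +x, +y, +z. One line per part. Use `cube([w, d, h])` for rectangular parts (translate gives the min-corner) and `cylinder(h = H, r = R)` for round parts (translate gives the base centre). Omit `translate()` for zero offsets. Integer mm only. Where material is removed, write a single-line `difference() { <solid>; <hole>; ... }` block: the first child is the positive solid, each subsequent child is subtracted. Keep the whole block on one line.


difference() { translate([121, 121, 0]) cylinder(h = 958, r = 121); translate([121, 121, 0]) cylinder(h = 958, r = 82); }


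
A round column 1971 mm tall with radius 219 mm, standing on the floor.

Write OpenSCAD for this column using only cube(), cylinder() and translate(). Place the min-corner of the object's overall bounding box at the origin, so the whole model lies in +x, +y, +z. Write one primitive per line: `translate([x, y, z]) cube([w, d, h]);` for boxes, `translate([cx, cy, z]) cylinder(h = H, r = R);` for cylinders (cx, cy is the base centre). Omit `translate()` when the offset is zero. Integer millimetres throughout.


translate([219, 219, 0]) cylinder(h = 1971, r = 219);


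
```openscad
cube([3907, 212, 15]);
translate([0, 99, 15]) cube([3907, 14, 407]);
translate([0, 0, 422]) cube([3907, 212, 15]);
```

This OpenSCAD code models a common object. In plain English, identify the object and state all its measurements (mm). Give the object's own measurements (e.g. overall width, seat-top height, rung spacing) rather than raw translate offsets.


An I-beam lying along x, 3907 mm long. Overall section height 437 mm. Two flanges 212 mm wide (y) and 15 mm thick, one on the floor and one at the top; a web 14 mm thick runs between them, centred on the flange width.


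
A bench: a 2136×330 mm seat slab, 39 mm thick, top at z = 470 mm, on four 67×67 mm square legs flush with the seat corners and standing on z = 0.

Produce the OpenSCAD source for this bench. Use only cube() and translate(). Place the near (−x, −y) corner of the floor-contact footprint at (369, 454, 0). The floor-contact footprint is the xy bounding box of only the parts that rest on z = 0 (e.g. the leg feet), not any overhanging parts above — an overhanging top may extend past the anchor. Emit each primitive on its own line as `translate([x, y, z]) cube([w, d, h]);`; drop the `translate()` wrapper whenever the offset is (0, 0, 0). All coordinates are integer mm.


// leg_h = 470 − 39 = 431
translate([369, 454, 431]) cube([2136, 330, 39]);
translate([369, 454, 0]) cube([67, 67, 431]);
translate([369, 717, 0]) cube([67, 67, 431]);
translate([2438, 454, 0]) cube([67, 67, 431]);
translate([2438, 717, 0]) cube([67, 67, 431]);


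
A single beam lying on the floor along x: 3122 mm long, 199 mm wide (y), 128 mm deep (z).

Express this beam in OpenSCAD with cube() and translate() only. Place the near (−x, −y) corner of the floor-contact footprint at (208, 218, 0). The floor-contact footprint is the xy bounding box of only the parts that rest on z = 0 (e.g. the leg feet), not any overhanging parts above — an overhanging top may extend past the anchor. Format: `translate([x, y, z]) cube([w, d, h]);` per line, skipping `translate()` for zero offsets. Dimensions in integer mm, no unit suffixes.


translate([208, 218, 0]) cube([3122, 199, 128]);


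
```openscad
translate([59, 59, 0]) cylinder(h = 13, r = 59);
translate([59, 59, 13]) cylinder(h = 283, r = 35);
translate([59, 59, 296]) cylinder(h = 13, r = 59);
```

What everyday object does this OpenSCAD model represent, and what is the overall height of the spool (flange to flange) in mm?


A spool. The overall height is 309 mm.

Three coaxial cylinders, large–small–large — a spool. Two 13 mm flanges and a 283 mm core give 13 + 283 + 13 = 309 mm.


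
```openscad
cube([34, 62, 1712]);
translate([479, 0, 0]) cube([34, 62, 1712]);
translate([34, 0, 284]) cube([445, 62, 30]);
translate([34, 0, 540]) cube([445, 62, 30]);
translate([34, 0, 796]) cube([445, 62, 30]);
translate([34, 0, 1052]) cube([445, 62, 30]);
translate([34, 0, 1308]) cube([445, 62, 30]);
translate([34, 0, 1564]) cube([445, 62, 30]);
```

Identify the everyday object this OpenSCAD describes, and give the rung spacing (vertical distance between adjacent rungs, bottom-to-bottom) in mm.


A ladder. The rung spacing is 256 mm.

Two tall 34×62 posts with 6 short bars between them — a ladder. Adjacent rungs sit at z = 284 and z = 540, so the spacing is 540 − 284 = 256 mm.


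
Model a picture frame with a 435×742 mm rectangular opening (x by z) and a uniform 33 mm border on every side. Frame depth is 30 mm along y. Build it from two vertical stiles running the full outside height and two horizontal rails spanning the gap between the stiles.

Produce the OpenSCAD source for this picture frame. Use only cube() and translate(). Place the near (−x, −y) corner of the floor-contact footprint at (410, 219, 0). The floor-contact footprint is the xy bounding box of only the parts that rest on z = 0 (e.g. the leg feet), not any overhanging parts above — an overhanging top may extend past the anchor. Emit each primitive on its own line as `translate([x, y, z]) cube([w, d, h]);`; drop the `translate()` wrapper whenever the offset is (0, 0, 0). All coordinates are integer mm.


translate([410, 219, 0]) cube([33, 30, 808]);
translate([878, 219, 0]) cube([33, 30, 808]);
translate([443, 219, 0]) cube([435, 30, 33]);
translate([443, 219, 775]) cube([435, 30, 33]);


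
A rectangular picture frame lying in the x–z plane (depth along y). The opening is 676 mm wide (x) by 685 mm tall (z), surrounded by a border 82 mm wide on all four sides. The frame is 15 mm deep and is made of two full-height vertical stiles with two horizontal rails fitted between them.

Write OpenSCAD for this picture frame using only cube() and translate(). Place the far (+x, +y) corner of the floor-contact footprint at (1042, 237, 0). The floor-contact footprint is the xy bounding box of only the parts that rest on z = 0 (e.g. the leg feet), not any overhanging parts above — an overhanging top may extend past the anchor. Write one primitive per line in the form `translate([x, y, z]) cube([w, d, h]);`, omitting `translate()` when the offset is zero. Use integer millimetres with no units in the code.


translate([202, 222, 0]) cube([82, 15, 849]);
translate([960, 222, 0]) cube([82, 15, 849]);
translate([284, 222, 0]) cube([676, 15, 82]);
translate([284, 222, 767]) cube([676, 15, 82]);


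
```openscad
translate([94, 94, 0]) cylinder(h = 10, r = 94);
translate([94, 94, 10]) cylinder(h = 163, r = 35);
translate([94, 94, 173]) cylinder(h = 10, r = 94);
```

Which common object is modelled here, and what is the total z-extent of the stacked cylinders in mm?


A spool. The overall height is 183 mm.

Three coaxial cylinders, large–small–large — a spool. Two 10 mm flanges and a 163 mm core give 10 + 163 + 10 = 183 mm.


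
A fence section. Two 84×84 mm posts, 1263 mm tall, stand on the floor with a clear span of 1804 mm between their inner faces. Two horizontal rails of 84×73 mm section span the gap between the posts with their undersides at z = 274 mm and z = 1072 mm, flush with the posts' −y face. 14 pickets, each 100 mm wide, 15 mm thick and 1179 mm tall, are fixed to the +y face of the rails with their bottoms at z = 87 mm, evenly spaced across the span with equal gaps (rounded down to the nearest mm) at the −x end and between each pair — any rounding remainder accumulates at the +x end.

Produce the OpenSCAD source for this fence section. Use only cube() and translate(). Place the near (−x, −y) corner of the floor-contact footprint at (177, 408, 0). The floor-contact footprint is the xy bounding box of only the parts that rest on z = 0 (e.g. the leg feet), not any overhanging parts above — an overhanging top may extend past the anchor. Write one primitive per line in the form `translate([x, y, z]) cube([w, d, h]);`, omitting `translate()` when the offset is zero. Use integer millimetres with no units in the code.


translate([177, 408, 0]) cube([84, 84, 1263]);
translate([2065, 408, 0]) cube([84, 84, 1263]);
translate([261, 408, 274]) cube([1804, 84, 73]);
translate([261, 408, 1072]) cube([1804, 84, 73]);
translate([287, 492, 87]) cube([100, 15, 1179]);
translate([413, 492, 87]) cube([100, 15, 1179]);
translate([539, 492, 87]) cube([100, 15, 1179]);
translate([665, 492, 87]) cube([100, 15, 1179]);
translate([791, 492, 87]) cube([100, 15, 1179]);
translate([917, 492, 87]) cube([100, 15, 1179]);
translate([1043, 492, 87]) cube([100, 15, 1179]);
translate([1169, 492, 87]) cube([100, 15, 1179]);
translate([1295, 492, 87]) cube([100, 15, 1179]);
translate([1421, 492, 87]) cube([100, 15, 1179]);
translate([1547, 492, 87]) cube([100, 15, 1179]);
translate([1673, 492, 87]) cube([100, 15, 1179]);
translate([1799, 492, 87]) cube([100, 15, 1179]);
translate([1925, 492, 87]) cube([100, 15, 1179]);


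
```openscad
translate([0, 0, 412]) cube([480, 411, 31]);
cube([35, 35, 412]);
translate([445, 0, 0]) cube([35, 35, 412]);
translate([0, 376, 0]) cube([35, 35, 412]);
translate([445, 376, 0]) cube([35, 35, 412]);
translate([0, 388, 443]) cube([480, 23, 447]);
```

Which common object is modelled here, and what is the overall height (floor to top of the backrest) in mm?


A chair. The overall height is 890 mm.

A slab on four corner posts with a tall panel at the back — a chair. The seat slab sits at z = 412 with thickness 31, and the 447 mm backrest starts at the seat top, so the overall height is 412 + 31 + 447 = 890 mm.


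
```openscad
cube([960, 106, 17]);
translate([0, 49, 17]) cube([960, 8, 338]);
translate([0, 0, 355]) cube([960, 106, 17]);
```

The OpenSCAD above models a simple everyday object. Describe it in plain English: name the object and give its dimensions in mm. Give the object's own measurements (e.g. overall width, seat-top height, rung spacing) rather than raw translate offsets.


An I-beam lying along x, 960 mm long. Overall section height 372 mm. Two flanges 106 mm wide (y) and 17 mm thick, one on the floor and one at the top; a web 8 mm thick runs between them, centred on the flange width.


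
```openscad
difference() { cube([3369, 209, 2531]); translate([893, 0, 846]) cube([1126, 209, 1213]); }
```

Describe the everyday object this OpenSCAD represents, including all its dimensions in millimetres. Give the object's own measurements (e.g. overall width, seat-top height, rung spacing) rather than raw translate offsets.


A wall 3369 mm long (x), 209 mm thick (y), 2531 mm tall, with a rectangular window opening cut through it. The opening is 1126 mm wide and 1213 mm tall; its sill is at z = 846 mm and its near (−x) edge is 893 mm from the wall's −x end. The opening passes through the full wall thickness.


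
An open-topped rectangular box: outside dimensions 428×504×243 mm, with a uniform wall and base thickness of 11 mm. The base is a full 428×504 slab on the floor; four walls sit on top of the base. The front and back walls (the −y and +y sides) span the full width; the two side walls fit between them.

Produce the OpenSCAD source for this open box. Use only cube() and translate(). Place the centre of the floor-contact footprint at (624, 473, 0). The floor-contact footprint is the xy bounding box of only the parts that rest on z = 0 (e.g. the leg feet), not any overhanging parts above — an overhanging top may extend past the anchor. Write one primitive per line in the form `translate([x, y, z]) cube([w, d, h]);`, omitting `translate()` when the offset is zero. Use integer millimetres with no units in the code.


translate([410, 221, 0]) cube([428, 504, 11]);
translate([410, 221, 11]) cube([428, 11, 232]);
translate([410, 714, 11]) cube([428, 11, 232]);
translate([410, 232, 11]) cube([11, 482, 232]);
translate([827, 232, 11]) cube([11, 482, 232]);


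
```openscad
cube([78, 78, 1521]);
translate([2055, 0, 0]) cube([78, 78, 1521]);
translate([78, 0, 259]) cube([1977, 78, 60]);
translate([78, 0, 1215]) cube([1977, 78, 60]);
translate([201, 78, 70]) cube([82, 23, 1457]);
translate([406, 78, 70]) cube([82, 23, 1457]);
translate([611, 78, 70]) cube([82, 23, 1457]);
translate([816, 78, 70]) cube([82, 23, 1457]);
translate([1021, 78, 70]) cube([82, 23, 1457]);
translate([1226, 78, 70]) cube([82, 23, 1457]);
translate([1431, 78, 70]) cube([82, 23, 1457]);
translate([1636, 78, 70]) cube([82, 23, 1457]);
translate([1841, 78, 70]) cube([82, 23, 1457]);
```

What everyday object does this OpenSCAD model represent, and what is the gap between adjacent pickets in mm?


A fence section. The picket gap is 123 mm.

Two posts, two rails, 9 pickets — a fence section. Span 1977 mm holds 9 pickets of 82 mm with 10 equal gaps: ⌊(1977 − 9·82) / 10⌋ = 123 mm.


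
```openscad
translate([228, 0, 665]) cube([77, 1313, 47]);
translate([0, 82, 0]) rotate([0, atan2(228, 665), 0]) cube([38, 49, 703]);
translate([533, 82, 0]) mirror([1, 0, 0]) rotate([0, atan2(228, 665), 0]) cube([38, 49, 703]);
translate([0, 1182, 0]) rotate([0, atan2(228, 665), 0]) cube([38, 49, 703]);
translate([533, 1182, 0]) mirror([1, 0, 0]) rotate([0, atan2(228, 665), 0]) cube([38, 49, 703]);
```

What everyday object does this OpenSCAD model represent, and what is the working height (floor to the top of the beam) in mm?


A sawhorse. The overall height is 712 mm.

A beam across two mirrored pairs of raked legs — a sawhorse. The beam's underside is at z = 665 (matching the legs' vertical rise in atan2(228, 665)) and the beam is 47 mm tall, so its top is at 665 + 47 = 712 mm. The raked legs top out at the beam's underside, so that is the highest point.


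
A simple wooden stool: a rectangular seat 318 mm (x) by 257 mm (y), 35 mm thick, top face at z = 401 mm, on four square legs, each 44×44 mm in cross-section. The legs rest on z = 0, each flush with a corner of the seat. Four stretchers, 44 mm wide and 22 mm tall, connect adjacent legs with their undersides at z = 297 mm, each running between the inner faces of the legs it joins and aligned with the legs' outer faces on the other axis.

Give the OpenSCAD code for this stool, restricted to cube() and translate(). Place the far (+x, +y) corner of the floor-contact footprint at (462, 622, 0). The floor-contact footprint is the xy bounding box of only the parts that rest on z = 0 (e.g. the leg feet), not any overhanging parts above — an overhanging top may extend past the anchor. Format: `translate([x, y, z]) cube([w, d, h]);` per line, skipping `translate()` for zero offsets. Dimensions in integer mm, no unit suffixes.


translate([144, 365, 366]) cube([318, 257, 35]);
translate([144, 365, 0]) cube([44, 44, 366]);
translate([418, 365, 0]) cube([44, 44, 366]);
translate([144, 578, 0]) cube([44, 44, 366]);
translate([418, 578, 0]) cube([44, 44, 366]);
translate([188, 365, 297]) cube([230, 44, 22]);
translate([188, 578, 297]) cube([230, 44, 22]);
translate([144, 409, 297]) cube([44, 169, 22]);
translate([418, 409, 297]) cube([44, 169, 22]);


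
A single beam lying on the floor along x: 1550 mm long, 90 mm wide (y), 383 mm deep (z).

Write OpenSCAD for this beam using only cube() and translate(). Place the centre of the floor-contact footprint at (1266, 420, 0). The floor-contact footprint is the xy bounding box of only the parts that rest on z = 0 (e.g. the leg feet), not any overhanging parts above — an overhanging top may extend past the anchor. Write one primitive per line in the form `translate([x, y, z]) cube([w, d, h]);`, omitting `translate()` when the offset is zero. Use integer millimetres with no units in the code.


translate([491, 375, 0]) cube([1550, 90, 383]);


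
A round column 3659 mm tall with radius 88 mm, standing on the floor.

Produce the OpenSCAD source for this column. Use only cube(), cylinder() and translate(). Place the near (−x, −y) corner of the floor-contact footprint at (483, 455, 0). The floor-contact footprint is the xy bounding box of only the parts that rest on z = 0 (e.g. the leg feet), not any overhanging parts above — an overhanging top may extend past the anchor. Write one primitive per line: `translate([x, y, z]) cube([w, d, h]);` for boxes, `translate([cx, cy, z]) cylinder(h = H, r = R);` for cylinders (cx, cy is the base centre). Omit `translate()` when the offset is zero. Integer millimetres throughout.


translate([571, 543, 0]) cylinder(h = 3659, r = 88);


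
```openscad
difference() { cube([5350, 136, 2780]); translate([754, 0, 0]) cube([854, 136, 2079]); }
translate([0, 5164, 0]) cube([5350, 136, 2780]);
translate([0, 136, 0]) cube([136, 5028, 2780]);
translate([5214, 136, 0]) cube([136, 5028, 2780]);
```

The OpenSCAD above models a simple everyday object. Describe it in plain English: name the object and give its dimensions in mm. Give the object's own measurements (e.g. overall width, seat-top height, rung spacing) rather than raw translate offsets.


A single room: four walls, each 2780 mm tall and 136 mm thick, enclosing an outside footprint 5350×5300 mm (x × y), no floor or roof. The front and back walls (−y and +y sides) run the full x-width; the side walls fit between their inner faces. A door opening 854 mm wide and 2079 mm tall is cut through the front wall from the floor up, its −x edge 754 mm from the wall's −x end.


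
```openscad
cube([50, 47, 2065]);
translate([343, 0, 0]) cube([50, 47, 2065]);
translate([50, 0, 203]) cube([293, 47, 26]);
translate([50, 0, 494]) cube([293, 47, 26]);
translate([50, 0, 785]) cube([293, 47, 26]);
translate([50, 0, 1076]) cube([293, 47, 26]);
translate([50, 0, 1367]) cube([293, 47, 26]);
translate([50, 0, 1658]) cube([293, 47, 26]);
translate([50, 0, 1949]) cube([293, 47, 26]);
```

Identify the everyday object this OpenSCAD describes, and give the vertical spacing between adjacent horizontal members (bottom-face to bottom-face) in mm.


A ladder. The rung spacing is 291 mm.

Two tall 50×47 posts with 7 short bars between them — a ladder. Adjacent rungs sit at z = 203 and z = 494, so the spacing is 494 − 203 = 291 mm.


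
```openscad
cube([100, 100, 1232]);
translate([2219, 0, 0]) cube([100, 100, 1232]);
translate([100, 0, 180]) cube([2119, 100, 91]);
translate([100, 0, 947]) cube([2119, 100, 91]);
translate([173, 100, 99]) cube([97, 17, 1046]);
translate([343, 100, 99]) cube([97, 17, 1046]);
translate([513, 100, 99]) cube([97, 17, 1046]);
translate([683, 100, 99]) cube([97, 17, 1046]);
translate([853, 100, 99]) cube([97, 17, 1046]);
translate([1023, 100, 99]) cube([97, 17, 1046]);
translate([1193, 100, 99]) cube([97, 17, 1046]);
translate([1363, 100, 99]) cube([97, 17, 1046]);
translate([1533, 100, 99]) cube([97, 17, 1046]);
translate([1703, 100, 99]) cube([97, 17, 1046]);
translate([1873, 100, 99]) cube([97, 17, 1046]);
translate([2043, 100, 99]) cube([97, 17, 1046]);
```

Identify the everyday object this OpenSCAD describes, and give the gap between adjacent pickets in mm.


A fence section. The picket gap is 73 mm.

Two posts, two rails, 12 pickets — a fence section. Span 2119 mm holds 12 pickets of 97 mm with 13 equal gaps: ⌊(2119 − 12·97) / 13⌋ = 73 mm.


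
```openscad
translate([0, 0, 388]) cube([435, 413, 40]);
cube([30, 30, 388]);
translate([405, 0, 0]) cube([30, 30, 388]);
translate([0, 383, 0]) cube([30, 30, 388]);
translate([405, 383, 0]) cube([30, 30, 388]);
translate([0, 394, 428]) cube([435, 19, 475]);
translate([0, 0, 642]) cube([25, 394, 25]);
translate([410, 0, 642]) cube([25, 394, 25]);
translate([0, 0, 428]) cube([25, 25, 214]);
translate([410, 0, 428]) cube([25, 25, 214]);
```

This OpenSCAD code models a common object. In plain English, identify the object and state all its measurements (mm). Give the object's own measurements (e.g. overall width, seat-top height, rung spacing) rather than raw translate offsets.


A chair. The seat is a 435×413×40 mm slab with its top at z = 428 mm, on four 30×30 mm corner legs (flush with the seat edges, standing on z = 0). A flat backrest 19 mm thick, 475 mm tall, spans the full seat width and rises from the seat top along its +y edge, rear face flush with the rear of the seat. Two armrests of 25×25 mm section run along each side from the seat's front edge to the front of the backrest, top faces 239 mm above the seat top and outer faces flush with the seat's x-edges; a 25×25 mm post under the front of each armrest stands on the seat at the front corner.


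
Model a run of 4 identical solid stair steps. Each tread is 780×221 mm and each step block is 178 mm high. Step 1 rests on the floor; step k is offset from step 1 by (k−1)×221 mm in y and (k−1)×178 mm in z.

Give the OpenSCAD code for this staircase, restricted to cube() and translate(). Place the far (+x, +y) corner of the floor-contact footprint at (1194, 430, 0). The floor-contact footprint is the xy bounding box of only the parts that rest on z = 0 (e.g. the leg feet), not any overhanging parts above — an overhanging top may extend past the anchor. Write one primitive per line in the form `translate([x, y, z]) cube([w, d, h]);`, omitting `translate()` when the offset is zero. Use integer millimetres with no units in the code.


translate([414, 209, 0]) cube([780, 221, 178]);
translate([414, 430, 178]) cube([780, 221, 178]);
translate([414, 651, 356]) cube([780, 221, 178]);
translate([414, 872, 534]) cube([780, 221, 178]);


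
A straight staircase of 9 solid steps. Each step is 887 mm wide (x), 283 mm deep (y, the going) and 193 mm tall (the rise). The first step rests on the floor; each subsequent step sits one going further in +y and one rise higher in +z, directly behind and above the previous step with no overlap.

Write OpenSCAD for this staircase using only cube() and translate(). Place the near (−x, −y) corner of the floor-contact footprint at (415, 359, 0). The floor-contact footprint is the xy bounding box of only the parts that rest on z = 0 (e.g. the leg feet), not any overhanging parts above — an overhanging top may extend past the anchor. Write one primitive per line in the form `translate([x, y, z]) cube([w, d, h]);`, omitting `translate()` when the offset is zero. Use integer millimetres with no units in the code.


translate([415, 359, 0]) cube([887, 283, 193]);
translate([415, 642, 193]) cube([887, 283, 193]);
translate([415, 925, 386]) cube([887, 283, 193]);
translate([415, 1208, 579]) cube([887, 283, 193]);
translate([415, 1491, 772]) cube([887, 283, 193]);
translate([415, 1774, 965]) cube([887, 283, 193]);
translate([415, 2057, 1158]) cube([887, 283, 193]);
translate([415, 2340, 1351]) cube([887, 283, 193]);
translate([415, 2623, 1544]) cube([887, 283, 193]);


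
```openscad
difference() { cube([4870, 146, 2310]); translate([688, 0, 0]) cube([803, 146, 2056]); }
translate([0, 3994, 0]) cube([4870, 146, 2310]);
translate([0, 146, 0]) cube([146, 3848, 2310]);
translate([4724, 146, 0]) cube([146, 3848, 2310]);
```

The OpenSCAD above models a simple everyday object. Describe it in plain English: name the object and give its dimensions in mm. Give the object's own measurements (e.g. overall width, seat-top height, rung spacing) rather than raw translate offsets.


A single room: four walls, each 2310 mm tall and 146 mm thick, enclosing an outside footprint 4870×4140 mm (x × y), no floor or roof. The front and back walls (−y and +y sides) run the full x-width; the side walls fit between their inner faces. A door opening 803 mm wide and 2056 mm tall is cut through the front wall from the floor up, its −x edge 688 mm from the wall's −x end.


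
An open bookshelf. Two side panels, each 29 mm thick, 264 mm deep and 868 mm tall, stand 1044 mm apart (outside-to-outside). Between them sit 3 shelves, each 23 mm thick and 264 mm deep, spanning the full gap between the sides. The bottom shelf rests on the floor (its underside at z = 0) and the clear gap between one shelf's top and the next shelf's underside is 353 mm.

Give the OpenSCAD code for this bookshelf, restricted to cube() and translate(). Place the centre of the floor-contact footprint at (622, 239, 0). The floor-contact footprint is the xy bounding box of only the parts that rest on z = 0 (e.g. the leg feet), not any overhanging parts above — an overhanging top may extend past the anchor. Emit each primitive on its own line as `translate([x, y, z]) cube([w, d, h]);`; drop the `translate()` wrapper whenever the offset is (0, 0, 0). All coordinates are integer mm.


translate([100, 107, 0]) cube([29, 264, 868]);
translate([1115, 107, 0]) cube([29, 264, 868]);
translate([129, 107, 0]) cube([986, 264, 23]);
translate([129, 107, 376]) cube([986, 264, 23]);
translate([129, 107, 752]) cube([986, 264, 23]);


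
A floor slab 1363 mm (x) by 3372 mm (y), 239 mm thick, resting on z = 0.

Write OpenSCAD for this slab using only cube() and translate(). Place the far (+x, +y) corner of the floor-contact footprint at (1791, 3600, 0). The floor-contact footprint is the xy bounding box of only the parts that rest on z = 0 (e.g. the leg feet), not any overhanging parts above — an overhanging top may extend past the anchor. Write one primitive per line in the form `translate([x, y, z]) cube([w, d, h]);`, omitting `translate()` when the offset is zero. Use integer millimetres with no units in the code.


translate([428, 228, 0]) cube([1363, 3372, 239]);


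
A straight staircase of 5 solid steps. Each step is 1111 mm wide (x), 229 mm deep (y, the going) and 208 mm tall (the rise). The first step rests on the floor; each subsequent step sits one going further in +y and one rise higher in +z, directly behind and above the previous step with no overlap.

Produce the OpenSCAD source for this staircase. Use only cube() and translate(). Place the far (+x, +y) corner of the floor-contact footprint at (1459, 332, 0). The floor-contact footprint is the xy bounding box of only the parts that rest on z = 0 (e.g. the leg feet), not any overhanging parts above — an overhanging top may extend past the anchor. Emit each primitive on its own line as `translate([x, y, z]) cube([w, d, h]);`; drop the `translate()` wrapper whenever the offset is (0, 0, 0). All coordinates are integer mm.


translate([348, 103, 0]) cube([1111, 229, 208]);
translate([348, 332, 208]) cube([1111, 229, 208]);
translate([348, 561, 416]) cube([1111, 229, 208]);
translate([348, 790, 624]) cube([1111, 229, 208]);
translate([348, 1019, 832]) cube([1111, 229, 208]);


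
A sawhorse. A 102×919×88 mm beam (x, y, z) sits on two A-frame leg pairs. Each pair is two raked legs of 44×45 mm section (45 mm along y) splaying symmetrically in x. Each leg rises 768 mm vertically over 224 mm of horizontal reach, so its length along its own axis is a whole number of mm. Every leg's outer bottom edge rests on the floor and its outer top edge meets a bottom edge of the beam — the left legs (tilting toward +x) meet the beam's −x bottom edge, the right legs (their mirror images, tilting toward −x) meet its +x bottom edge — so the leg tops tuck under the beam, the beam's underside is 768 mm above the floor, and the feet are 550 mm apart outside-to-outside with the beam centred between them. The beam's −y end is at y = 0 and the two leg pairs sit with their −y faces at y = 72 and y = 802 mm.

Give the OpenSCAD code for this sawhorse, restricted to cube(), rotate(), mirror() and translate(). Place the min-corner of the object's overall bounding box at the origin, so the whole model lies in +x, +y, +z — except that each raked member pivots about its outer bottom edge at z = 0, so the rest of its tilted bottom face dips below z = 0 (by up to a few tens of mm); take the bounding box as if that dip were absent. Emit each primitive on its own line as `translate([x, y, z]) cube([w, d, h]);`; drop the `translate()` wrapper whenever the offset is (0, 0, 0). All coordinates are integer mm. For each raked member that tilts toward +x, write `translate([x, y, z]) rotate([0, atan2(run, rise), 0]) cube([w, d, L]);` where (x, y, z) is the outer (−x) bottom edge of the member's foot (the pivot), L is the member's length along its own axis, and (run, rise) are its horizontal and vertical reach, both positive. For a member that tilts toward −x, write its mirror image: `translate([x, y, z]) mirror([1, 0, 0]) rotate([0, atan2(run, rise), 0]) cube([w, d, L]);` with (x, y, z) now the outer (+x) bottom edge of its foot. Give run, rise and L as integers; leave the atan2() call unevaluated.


// leg length = √(224² + 768²) = 800
// right-leg outer foot x = 2·224 + 102 = 550
// beam min-corner = (224, 0, 768)
translate([224, 0, 768]) cube([102, 919, 88]);
translate([0, 72, 0]) rotate([0, atan2(224, 768), 0]) cube([44, 45, 800]);
translate([550, 72, 0]) mirror([1, 0, 0]) rotate([0, atan2(224, 768), 0]) cube([44, 45, 800]);
translate([0, 802, 0]) rotate([0, atan2(224, 768), 0]) cube([44, 45, 800]);
translate([550, 802, 0]) mirror([1, 0, 0]) rotate([0, atan2(224, 768), 0]) cube([44, 45, 800]);


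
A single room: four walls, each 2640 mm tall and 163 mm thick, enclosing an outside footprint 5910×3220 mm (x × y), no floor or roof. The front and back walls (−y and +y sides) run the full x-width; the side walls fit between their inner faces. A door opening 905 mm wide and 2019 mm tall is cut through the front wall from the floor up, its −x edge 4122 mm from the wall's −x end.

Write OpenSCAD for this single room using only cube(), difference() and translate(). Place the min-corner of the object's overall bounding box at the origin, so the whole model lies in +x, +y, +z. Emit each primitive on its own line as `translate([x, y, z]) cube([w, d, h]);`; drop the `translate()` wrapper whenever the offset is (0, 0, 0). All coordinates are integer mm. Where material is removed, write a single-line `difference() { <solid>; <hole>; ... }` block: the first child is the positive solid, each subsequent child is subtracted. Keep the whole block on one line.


difference() { cube([5910, 163, 2640]); translate([4122, 0, 0]) cube([905, 163, 2019]); }
translate([0, 3057, 0]) cube([5910, 163, 2640]);
translate([0, 163, 0]) cube([163, 2894, 2640]);
translate([5747, 163, 0]) cube([163, 2894, 2640]);


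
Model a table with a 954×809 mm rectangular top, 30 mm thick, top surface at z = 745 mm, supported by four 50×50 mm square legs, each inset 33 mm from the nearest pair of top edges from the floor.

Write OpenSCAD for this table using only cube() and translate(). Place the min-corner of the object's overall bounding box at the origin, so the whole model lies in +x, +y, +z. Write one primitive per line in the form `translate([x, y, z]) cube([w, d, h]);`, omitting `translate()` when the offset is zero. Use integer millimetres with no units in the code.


// leg_h = 745 - 30 = 715
translate([0, 0, 715]) cube([954, 809, 30]);
translate([33, 33, 0]) cube([50, 50, 715]);
translate([871, 33, 0]) cube([50, 50, 715]);
translate([33, 726, 0]) cube([50, 50, 715]);
translate([871, 726, 0]) cube([50, 50, 715]);


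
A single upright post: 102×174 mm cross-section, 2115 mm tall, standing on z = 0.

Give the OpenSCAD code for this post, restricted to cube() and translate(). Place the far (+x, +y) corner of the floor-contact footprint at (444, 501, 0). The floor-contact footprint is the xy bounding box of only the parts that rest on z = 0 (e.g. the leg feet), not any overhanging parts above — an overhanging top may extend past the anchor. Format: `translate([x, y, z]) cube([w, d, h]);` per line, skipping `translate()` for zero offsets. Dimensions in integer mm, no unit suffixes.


translate([342, 327, 0]) cube([102, 174, 2115]);


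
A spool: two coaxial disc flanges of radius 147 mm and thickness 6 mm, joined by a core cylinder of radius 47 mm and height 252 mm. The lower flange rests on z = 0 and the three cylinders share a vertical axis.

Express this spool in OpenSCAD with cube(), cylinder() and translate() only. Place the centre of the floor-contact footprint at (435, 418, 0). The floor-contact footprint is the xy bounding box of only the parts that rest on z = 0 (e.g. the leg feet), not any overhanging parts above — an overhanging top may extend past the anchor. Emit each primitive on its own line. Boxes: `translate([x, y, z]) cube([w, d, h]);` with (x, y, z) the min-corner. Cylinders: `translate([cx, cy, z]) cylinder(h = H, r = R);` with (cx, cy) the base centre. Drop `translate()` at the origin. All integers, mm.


translate([435, 418, 0]) cylinder(h = 6, r = 147);
translate([435, 418, 6]) cylinder(h = 252, r = 47);
translate([435, 418, 258]) cylinder(h = 6, r = 147);


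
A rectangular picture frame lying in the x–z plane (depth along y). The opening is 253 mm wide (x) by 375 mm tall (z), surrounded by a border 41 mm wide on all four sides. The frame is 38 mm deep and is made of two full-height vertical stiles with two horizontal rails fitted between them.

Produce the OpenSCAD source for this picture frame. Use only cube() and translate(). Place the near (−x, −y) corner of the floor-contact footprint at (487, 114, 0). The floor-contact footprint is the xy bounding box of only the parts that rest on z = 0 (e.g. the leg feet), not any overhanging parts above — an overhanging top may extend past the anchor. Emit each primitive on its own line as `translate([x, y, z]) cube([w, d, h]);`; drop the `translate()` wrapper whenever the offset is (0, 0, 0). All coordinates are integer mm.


translate([487, 114, 0]) cube([41, 38, 457]);
translate([781, 114, 0]) cube([41, 38, 457]);
translate([528, 114, 0]) cube([253, 38, 41]);
translate([528, 114, 416]) cube([253, 38, 41]);
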